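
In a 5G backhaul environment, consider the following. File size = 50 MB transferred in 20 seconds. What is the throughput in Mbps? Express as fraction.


Given: file = 50 MB, time = 20 s
File in Mb = 50 * 8 = 400 Mb
Throughput = 400 / 20 Mbps
Throughput = 20 Mbps

20


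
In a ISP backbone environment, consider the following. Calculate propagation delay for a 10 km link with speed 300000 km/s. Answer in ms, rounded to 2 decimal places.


Given: distance = 10 km, speed = 300000 km/s
Delay = distance / speed = 10 / 300000 seconds
Delay in ms = 10 * 1000 / 300000
Delay = 0.0333 ms
Rounded to 2 dp = 0.03 ms

0.03


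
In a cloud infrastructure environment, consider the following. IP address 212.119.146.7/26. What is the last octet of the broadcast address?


Given: IP = 212.119.146.7, prefix = /26
Host bits = 32 - 26 = 6
Network last octet = 7 AND mask = 0
Host part size = 2^6 - 1 = 63
Broadcast last octet = 0 OR 63 = 63

63


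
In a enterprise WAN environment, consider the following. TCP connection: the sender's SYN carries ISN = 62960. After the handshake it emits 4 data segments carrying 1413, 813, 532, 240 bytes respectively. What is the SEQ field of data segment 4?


The SYN occupies sequence number ISN = 62960, so the first data byte is ISN + 1 = 62961.
SEQ of data segment i = (ISN + 1) + sum of payload sizes of segments 1..i-1.
Segment 1: SEQ = 62961, payload = 1413 bytes
Segment 2: SEQ = 64374, payload = 813 bytes
Segment 3: SEQ = 65187, payload = 532 bytes
Segment 4: SEQ = 65719, payload = 240 bytes
SEQ of segment 4 = 62961 + 1413 + 813 + 532 = 65719

65719


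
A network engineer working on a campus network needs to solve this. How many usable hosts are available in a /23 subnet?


Given: subnet mask /23
Host bits = 32 - 23 = 9
Total addresses = 2^9 = 512
Usable hosts = 512 - 2 (network + broadcast) = 510

510


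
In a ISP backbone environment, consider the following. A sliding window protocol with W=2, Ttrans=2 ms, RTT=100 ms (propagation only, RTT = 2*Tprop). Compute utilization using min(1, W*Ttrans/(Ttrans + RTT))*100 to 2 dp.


Given: W = 2, Ttrans = 2 ms, RTT = 100 ms (= 2 * Tprop, Tprop = 50 ms)
Cycle time = Ttrans + RTT = 2 + 100 = 102 ms (first packet sent until its ACK returns)
W * Ttrans = 2 * 2 = 4 ms of sending per cycle
W * Ttrans / (Ttrans + RTT) = 4 / 102 = 0.039216
U = min(1, 0.039216) = 0.039216
U% = 3.92%

3.92


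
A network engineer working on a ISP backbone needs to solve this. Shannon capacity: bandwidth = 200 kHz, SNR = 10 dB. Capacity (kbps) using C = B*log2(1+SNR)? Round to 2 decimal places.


Given: B = 200 kHz, SNR = 10 dB
SNR linear = 10^(10/10) = 10
1 + SNR = 11
log2(11) = 3.4594316186
C = 200 * 1000 * 3.4594316186 = 691886.3237 bps
C = 691.886324 kbps -> 691.89 kbps (2 dp)

691.89


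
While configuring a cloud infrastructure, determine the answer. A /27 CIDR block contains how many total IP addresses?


Given: CIDR prefix /27
Host bits = 32 - 27 = 5
Total addresses = 2^5 = 32

32


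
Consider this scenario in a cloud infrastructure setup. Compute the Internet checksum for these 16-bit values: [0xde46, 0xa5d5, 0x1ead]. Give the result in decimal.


Given words: [0xde46, 0xa5d5, 0x1ead]
Step 1: Sum all words
Raw sum = 56902 + 42453 + 7853 = 107208
Step 2: Fold carry: (41672 + 1) = 41673
One's complement = ~41673 & 0xFFFF = 23862

23862


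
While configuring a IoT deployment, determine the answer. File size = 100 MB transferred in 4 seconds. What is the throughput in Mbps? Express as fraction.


Given: file = 100 MB, time = 4 s
File in Mb = 100 * 8 = 800 Mb
Throughput = 800 / 4 Mbps
Throughput = 200 Mbps

200


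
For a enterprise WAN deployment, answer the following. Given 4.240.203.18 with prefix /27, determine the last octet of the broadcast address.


Given: IP = 4.240.203.18, prefix = /27
Host bits = 32 - 27 = 5
Network last octet = 18 AND mask = 0
Host part size = 2^5 - 1 = 31
Broadcast last octet = 0 OR 31 = 31

31


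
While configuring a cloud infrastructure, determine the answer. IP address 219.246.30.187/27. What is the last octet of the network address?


Given: IP = 219.246.30.187, prefix = /27
Subnet mask = 255.255.255.224
Last octet of IP: 187
Last octet of mask: 224
Network last octet = 187 AND 224 = 160

160


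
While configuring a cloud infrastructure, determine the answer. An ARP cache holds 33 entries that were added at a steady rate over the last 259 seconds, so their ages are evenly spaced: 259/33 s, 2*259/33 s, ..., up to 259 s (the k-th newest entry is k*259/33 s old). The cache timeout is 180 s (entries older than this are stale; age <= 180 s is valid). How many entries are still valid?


Ages are k * 259/33 s for k = 1..33 (spacing = 7.8485 s).
Entry k is valid iff k * 259/33 <= 180 iff k <= 33 * 180 / 259 = 22.9344
n_valid = floor(22.9344) = 22
(n_stale = 33 - 22 = 11)

22


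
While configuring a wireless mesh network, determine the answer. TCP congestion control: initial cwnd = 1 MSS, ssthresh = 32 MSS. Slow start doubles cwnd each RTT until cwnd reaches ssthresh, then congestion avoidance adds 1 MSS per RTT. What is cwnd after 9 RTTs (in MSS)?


RTT 0: cwnd = 1 MSS (initial)
RTT 1: cwnd = 2 MSS (slow start, doubled)
RTT 2: cwnd = 4 MSS (slow start, doubled)
RTT 3: cwnd = 8 MSS (slow start, doubled)
RTT 4: cwnd = 16 MSS (slow start, doubled)
RTT 5: cwnd = 32 MSS (slow start, doubled)
RTT 6: cwnd = 33 MSS (congestion avoidance, +1)
RTT 7: cwnd = 34 MSS (congestion avoidance, +1)
RTT 8: cwnd = 35 MSS (congestion avoidance, +1)
RTT 9: cwnd = 36 MSS (congestion avoidance, +1)

36


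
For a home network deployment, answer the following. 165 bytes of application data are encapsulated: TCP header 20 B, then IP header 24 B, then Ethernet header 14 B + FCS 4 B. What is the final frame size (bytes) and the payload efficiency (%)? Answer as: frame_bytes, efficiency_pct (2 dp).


TCP segment = 165 + 20 = 185 B
IP packet = 185 + 24 = 209 B
Ethernet frame = 209 + 14 + 4 = 227 B
Efficiency = app / frame = 165 / 227 = 0.726872 = 72.6872% -> 72.69% (2 dp)

227, 72.69


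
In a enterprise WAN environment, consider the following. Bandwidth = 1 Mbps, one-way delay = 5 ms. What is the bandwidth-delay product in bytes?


Given: bandwidth = 1 Mbps, delay = 5 ms
BDP in bits = 1 * 10^6 * 5 / 1000
BDP in bits = 5000
BDP in bytes = 5000 / 8 = 625

625


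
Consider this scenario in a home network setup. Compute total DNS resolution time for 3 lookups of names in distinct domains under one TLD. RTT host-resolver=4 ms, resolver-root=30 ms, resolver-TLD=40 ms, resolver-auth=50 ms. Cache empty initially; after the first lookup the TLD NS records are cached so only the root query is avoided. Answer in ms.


Lookup 1 (cold cache): local + root + TLD + auth = 4 + 30 + 40 + 50 = 124 ms
Lookups 2..3 (TLD NS cached -> skip root; new domain -> still ask TLD and auth): local + TLD + auth = 4 + 40 + 50 = 94 ms each
Remaining 2 lookups: 2 * 94 = 188 ms
Total = 124 + 188 = 312 ms

312


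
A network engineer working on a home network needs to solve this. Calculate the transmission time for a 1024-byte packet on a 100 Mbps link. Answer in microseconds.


Given: packet = 1024 bytes, bandwidth = 100 Mbps
Packet in bits = 1024 * 8 = 8192 bits
Bandwidth = 100 * 10^6 = 100000000 bps
Time = 8192 / 100000000 seconds
Time in us = 8192 * 10^6 / 100000000 = 81.92

81.92


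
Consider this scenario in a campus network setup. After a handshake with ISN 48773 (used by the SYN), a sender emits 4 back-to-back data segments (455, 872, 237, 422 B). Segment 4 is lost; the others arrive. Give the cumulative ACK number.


SYN uses sequence number 48773; first data byte = ISN + 1 = 48774.
Segment 1: SEQ = 48774, len = 455 B, covers [48774, 49228]
Segment 2: SEQ = 49229, len = 872 B, covers [49229, 50100]
Segment 3: SEQ = 50101, len = 237 B, covers [50101, 50337]
Segment 4: SEQ = 50338, len = 422 B, covers [50338, 50759] [LOST]
In-order data received: bytes [48774, 50337] (segments 1..3).
Segment 4 missing -> gap begins at byte 50338.
Cumulative ACK = next expected in-order byte = 48774 + 455 + 872 + 237 = 50338

50338


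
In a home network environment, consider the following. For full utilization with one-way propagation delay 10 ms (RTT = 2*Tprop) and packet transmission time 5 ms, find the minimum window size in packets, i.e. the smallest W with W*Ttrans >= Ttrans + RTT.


Given: Ttrans = 5 ms, RTT = 20 ms (= 2 * Tprop, Tprop = 10 ms)
Time until first ACK returns = Ttrans + RTT = 5 + 20 = 25 ms
Need W * Ttrans >= Ttrans + RTT  ->  W >= (Ttrans + RTT) / Ttrans
(Ttrans + RTT) / Ttrans = 25 / 5 = 5
W_min = ceil(5) = 5

5


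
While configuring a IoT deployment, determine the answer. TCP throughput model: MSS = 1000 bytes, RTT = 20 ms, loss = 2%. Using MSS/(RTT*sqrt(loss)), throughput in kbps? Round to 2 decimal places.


Given: MSS = 1000 bytes, RTT = 20 ms, loss = 2%
RTT in seconds = 20 / 1000 = 0.02
Loss rate = 2% = 0.02
sqrt(loss) = sqrt(0.02) = 0.141421356237
Throughput (bytes/s) = 1000 / (0.02 * 0.141421356237) = 353553.3906
Throughput (kbps) = 353553.3906 * 8 / 1000 = 2828.427125 -> 2828.43 kbps (2 dp)

2828.43


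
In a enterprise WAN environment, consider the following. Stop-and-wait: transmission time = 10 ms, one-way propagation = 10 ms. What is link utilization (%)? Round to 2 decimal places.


Given: Ttrans = 10 ms, Tprop = 10 ms
RTT = 2 * Tprop = 2 * 10 = 20 ms
U = Ttrans / (Ttrans + RTT)
U = 10 / (10 + 20)
U = 10 / 30 = 0.333333
U% = 33.33%

33.33


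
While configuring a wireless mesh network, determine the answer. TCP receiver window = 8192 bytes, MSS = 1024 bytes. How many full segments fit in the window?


Given: RWND = 8192 bytes, MSS = 1024 bytes
Full segments = floor(RWND / MSS)
Full segments = floor(8192 / 1024)
Full segments = floor(8.0) = 8

8


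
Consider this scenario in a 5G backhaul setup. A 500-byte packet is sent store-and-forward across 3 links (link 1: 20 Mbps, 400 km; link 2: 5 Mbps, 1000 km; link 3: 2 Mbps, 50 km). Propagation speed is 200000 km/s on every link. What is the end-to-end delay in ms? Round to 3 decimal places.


Packet = 500 bytes = 4000 bits. Store-and-forward: sum (t_trans + t_prop) per link.
Link 1: t_trans = 4000/(20*10^6) s = 0.2000 ms; t_prop = 400/200000 s = 2.0000 ms; subtotal = 2.2000 ms
Link 2: t_trans = 4000/(5*10^6) s = 0.8000 ms; t_prop = 1000/200000 s = 5.0000 ms; subtotal = 5.8000 ms
Link 3: t_trans = 4000/(2*10^6) s = 2.0000 ms; t_prop = 50/200000 s = 0.2500 ms; subtotal = 2.2500 ms
End-to-end = 2.2000 + 5.8000 + 2.2500 = 10.2500 ms -> 10.250 ms (3 dp)

10.250


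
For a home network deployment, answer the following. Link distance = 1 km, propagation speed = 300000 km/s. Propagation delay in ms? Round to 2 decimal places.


Given: distance = 1 km, speed = 300000 km/s
Delay = distance / speed = 1 / 300000 seconds
Delay in ms = 1 * 1000 / 300000
Delay = 0.0033 ms
Rounded to 2 dp = 0.00 ms

0.00


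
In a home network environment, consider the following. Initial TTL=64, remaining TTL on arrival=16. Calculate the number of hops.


Given: initial TTL = 64, received TTL = 16
Hops = initial TTL - received TTL
Hops = 64 - 16 = 48

48


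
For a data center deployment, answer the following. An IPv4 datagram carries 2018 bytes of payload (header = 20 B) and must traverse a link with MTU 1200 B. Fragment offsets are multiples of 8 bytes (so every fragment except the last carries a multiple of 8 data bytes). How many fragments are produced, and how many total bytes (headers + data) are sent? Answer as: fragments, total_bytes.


Max data per non-final fragment = floor((MTU - header)/8)*8 = floor((1200 - 20)/8)*8 = floor(1180/8)*8 = 1176 B
Final fragment needs no 8-byte alignment: it can carry up to MTU - header = 1180 B
Non-final fragments needed = ceil((payload - 1180) / 1176) = ceil(838/1176) = ceil(0.7126) = 1
Number of fragments = 1 + 1 = 2
Fragment sizes (data): 1 * 1176 B + 842 B (last, 842 <= 1180 OK)
Total bytes sent = payload + n_frags * header = 2018 + 2*20 = 2018 + 40 = 2058 B

2, 2058


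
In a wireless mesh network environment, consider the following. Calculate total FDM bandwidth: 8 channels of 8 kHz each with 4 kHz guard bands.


Given: 8 channels, 8 kHz each, guard = 4 kHz
Channel bandwidth = 8 * 8 = 64 kHz
Guard bands = 7 gaps * 4 kHz = 28 kHz
Total = 64 + 28 = 92 kHz

92


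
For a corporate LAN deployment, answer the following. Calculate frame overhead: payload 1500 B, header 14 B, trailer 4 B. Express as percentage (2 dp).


Given: payload = 1500 B, header = 14 B, trailer = 4 B
Overhead bytes = header + trailer = 14 + 4 = 18
Total frame = payload + overhead = 1500 + 18 = 1518
Overhead % = 18 / 1518 * 100 = 1.1858% -> 1.19% (2 dp)

1.19


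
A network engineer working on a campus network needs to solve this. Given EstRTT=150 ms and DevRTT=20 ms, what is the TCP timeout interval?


Given: EstRTT = 150 ms, DevRTT = 20 ms
Timeout = EstRTT + 4 * DevRTT
4 * DevRTT = 4 * 20 = 80
Timeout = 150 + 80 = 230 ms

230


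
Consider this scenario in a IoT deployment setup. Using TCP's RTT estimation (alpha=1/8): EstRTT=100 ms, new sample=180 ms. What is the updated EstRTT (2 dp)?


Given: EstRTT = 100 ms, SampleRTT = 180 ms, alpha = 1/8
New EstRTT = (1 - alpha) * EstRTT + alpha * SampleRTT
(7/8) * 100 = 87.5
(1/8) * 180 = 22.5
New EstRTT = 87.5 + 22.5 = 110 ms -> 110.00 ms (2 dp)

110.00


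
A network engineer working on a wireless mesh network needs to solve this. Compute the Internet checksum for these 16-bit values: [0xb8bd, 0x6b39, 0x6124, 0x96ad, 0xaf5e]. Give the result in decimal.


Given words: [0xb8bd, 0x6b39, 0x6124, 0x96ad, 0xaf5e]
Step 1: Sum all words
Raw sum = 47293 + 27449 + 24868 + 38573 + 44894 = 183077
Step 2: Fold carry: (52005 + 2) = 52007
One's complement = ~52007 & 0xFFFF = 13528

13528


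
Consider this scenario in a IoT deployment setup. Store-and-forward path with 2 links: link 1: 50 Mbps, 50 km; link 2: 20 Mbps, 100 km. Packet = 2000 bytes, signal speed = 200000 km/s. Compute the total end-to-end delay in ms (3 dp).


Packet = 2000 bytes = 16000 bits. Store-and-forward: sum (t_trans + t_prop) per link.
Link 1: t_trans = 16000/(50*10^6) s = 0.3200 ms; t_prop = 50/200000 s = 0.2500 ms; subtotal = 0.5700 ms
Link 2: t_trans = 16000/(20*10^6) s = 0.8000 ms; t_prop = 100/200000 s = 0.5000 ms; subtotal = 1.3000 ms
End-to-end = 0.5700 + 1.3000 = 1.8700 ms -> 1.870 ms (3 dp)

1.870


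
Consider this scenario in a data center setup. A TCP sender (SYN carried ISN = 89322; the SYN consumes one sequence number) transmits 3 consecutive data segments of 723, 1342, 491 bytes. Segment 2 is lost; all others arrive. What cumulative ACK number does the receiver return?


SYN uses sequence number 89322; first data byte = ISN + 1 = 89323.
Segment 1: SEQ = 89323, len = 723 B, covers [89323, 90045]
Segment 2: SEQ = 90046, len = 1342 B, covers [90046, 91387] [LOST]
Segment 3: SEQ = 91388, len = 491 B, covers [91388, 91878]
In-order data received: bytes [89323, 90045] (segments 1..1).
Segment 2 missing -> gap begins at byte 90046; later segments buffered out of order.
Cumulative ACK = next expected in-order byte = 89323 + 723 = 90046

90046


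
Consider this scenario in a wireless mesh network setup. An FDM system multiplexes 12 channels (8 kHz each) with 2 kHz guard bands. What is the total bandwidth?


Given: 12 channels, 8 kHz each, guard = 2 kHz
Channel bandwidth = 12 * 8 = 96 kHz
Guard bands = 11 gaps * 2 kHz = 22 kHz
Total = 96 + 22 = 118 kHz

118


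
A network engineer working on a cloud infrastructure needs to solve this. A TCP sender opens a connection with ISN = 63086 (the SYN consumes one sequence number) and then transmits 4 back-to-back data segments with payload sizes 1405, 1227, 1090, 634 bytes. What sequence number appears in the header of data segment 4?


The SYN occupies sequence number ISN = 63086, so the first data byte is ISN + 1 = 63087.
SEQ of data segment i = (ISN + 1) + sum of payload sizes of segments 1..i-1.
Segment 1: SEQ = 63087, payload = 1405 bytes
Segment 2: SEQ = 64492, payload = 1227 bytes
Segment 3: SEQ = 65719, payload = 1090 bytes
Segment 4: SEQ = 66809, payload = 634 bytes
SEQ of segment 4 = 63087 + 1405 + 1227 + 1090 = 66809

66809


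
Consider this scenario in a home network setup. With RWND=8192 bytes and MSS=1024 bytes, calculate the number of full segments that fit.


Given: RWND = 8192 bytes, MSS = 1024 bytes
Full segments = floor(RWND / MSS)
Full segments = floor(8192 / 1024)
Full segments = floor(8.0) = 8

8


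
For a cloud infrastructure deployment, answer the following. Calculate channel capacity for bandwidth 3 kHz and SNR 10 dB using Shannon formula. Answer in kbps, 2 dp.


Given: B = 3 kHz, SNR = 10 dB
SNR linear = 10^(10/10) = 10
1 + SNR = 11
log2(11) = 3.4594316186
C = 3 * 1000 * 3.4594316186 = 10378.2949 bps
C = 10.378295 kbps -> 10.38 kbps (2 dp)

10.38


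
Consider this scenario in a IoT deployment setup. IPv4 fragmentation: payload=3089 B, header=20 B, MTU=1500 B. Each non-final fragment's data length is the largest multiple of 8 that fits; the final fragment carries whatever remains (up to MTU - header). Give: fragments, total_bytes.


Max data per non-final fragment = floor((MTU - header)/8)*8 = floor((1500 - 20)/8)*8 = floor(1480/8)*8 = 1480 B
Final fragment needs no 8-byte alignment: it can carry up to MTU - header = 1480 B
Non-final fragments needed = ceil((payload - 1480) / 1480) = ceil(1609/1480) = ceil(1.0872) = 2
Number of fragments = 2 + 1 = 3
Fragment sizes (data): 2 * 1480 B + 129 B (last, 129 <= 1480 OK)
Total bytes sent = payload + n_frags * header = 3089 + 3*20 = 3089 + 60 = 3149 B

3, 3149


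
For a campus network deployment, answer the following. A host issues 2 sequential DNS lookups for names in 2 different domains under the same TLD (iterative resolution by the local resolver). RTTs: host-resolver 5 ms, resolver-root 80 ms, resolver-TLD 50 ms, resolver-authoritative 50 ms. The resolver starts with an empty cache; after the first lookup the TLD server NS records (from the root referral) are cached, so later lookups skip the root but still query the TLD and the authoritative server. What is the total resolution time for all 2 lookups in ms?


Lookup 1 (cold cache): local + root + TLD + auth = 5 + 80 + 50 + 50 = 185 ms
Lookups 2..2 (TLD NS cached -> skip root; new domain -> still ask TLD and auth): local + TLD + auth = 5 + 50 + 50 = 105 ms each
Remaining 1 lookups: 1 * 105 = 105 ms
Total = 185 + 105 = 290 ms

290


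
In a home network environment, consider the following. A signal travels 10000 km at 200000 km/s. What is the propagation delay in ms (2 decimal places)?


Given: distance = 10000 km, speed = 200000 km/s
Delay = distance / speed = 10000 / 200000 seconds
Delay in ms = 10000 * 1000 / 200000
Delay = 50.0000 ms
Rounded to 2 dp = 50.00 ms

50.00


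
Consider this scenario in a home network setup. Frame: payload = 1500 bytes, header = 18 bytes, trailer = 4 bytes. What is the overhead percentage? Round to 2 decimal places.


Given: payload = 1500 B, header = 18 B, trailer = 4 B
Overhead bytes = header + trailer = 18 + 4 = 22
Total frame = payload + overhead = 1500 + 22 = 1522
Overhead % = 22 / 1522 * 100 = 1.4455% -> 1.45% (2 dp)

1.45


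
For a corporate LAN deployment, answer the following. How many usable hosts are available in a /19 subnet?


Given: subnet mask /19
Host bits = 32 - 19 = 13
Total addresses = 2^13 = 8192
Usable hosts = 8192 - 2 (network + broadcast) = 8190

8190


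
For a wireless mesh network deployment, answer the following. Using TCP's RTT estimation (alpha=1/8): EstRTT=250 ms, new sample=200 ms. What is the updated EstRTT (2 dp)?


Given: EstRTT = 250 ms, SampleRTT = 200 ms, alpha = 1/8
New EstRTT = (1 - alpha) * EstRTT + alpha * SampleRTT
(7/8) * 250 = 218.75
(1/8) * 200 = 25
New EstRTT = 218.75 + 25 = 243.75 ms -> 243.75 ms (2 dp)

243.75


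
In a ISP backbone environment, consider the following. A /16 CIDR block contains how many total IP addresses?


Given: CIDR prefix /16
Host bits = 32 - 16 = 16
Total addresses = 2^16 = 65536

65536


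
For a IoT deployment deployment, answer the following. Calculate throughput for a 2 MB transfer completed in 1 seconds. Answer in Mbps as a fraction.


Given: file = 2 MB, time = 1 s
File in Mb = 2 * 8 = 16 Mb
Throughput = 16 / 1 Mbps
Throughput = 16 Mbps

16


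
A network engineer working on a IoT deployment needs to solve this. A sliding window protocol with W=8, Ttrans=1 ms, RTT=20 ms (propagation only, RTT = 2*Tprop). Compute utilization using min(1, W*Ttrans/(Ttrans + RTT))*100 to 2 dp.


Given: W = 8, Ttrans = 1 ms, RTT = 20 ms (= 2 * Tprop, Tprop = 10 ms)
Cycle time = Ttrans + RTT = 1 + 20 = 21 ms (first packet sent until its ACK returns)
W * Ttrans = 8 * 1 = 8 ms of sending per cycle
W * Ttrans / (Ttrans + RTT) = 8 / 21 = 0.380952
U = min(1, 0.380952) = 0.380952
U% = 38.10%

38.10


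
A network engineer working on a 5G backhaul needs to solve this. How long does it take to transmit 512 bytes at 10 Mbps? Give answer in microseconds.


Given: packet = 512 bytes, bandwidth = 10 Mbps
Packet in bits = 512 * 8 = 4096 bits
Bandwidth = 10 * 10^6 = 10000000 bps
Time = 4096 / 10000000 seconds
Time in us = 4096 * 10^6 / 10000000 = 409.6

409.6


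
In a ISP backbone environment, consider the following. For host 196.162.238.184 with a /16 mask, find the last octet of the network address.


Given: IP = 196.162.238.184, prefix = /16
Subnet mask = 255.255.0.0
Last octet of IP: 184
Last octet of mask: 0
Network last octet = 184 AND 0 = 0

0


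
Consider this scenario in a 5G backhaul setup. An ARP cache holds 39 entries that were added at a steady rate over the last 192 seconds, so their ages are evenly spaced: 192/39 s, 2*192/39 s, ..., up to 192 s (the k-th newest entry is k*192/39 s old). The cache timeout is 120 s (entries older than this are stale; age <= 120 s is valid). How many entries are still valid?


Ages are k * 192/39 s for k = 1..39 (spacing = 4.9231 s).
Entry k is valid iff k * 192/39 <= 120 iff k <= 39 * 120 / 192 = 24.3750
n_valid = floor(24.3750) = 24
(n_stale = 39 - 24 = 15)

24


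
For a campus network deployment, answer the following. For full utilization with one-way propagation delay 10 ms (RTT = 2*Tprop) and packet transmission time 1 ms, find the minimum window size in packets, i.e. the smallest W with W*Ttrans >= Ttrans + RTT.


Given: Ttrans = 1 ms, RTT = 20 ms (= 2 * Tprop, Tprop = 10 ms)
Time until first ACK returns = Ttrans + RTT = 1 + 20 = 21 ms
Need W * Ttrans >= Ttrans + RTT  ->  W >= (Ttrans + RTT) / Ttrans
(Ttrans + RTT) / Ttrans = 21 / 1 = 21
W_min = ceil(21) = 21

21


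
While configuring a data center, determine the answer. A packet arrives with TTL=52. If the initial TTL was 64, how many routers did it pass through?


Given: initial TTL = 64, received TTL = 52
Hops = initial TTL - received TTL
Hops = 64 - 52 = 12

12


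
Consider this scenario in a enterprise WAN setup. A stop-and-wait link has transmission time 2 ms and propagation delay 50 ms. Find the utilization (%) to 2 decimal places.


Given: Ttrans = 2 ms, Tprop = 50 ms
RTT = 2 * Tprop = 2 * 50 = 100 ms
U = Ttrans / (Ttrans + RTT)
U = 2 / (2 + 100)
U = 2 / 102 = 0.019608
U% = 1.96%

1.96


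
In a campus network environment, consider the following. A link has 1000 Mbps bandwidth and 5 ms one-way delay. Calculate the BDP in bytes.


Given: bandwidth = 1000 Mbps, delay = 5 ms
BDP in bits = 1000 * 10^6 * 5 / 1000
BDP in bits = 5000000
BDP in bytes = 5000000 / 8 = 625000

625000


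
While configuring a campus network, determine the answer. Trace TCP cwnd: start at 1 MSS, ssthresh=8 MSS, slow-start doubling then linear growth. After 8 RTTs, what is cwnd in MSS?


RTT 0: cwnd = 1 MSS (initial)
RTT 1: cwnd = 2 MSS (slow start, doubled)
RTT 2: cwnd = 4 MSS (slow start, doubled)
RTT 3: cwnd = 8 MSS (slow start, doubled)
RTT 4: cwnd = 9 MSS (congestion avoidance, +1)
RTT 5: cwnd = 10 MSS (congestion avoidance, +1)
RTT 6: cwnd = 11 MSS (congestion avoidance, +1)
RTT 7: cwnd = 12 MSS (congestion avoidance, +1)
RTT 8: cwnd = 13 MSS (congestion avoidance, +1)

13


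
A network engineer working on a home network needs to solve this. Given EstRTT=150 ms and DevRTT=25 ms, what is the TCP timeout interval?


Given: EstRTT = 150 ms, DevRTT = 25 ms
Timeout = EstRTT + 4 * DevRTT
4 * DevRTT = 4 * 25 = 100
Timeout = 150 + 100 = 250 ms

250


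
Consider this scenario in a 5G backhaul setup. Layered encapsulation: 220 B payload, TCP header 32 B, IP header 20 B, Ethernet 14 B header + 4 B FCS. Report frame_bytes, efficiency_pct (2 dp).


TCP segment = 220 + 32 = 252 B
IP packet = 252 + 20 = 272 B
Ethernet frame = 272 + 14 + 4 = 290 B
Efficiency = app / frame = 220 / 290 = 0.758621 = 75.8621% -> 75.86% (2 dp)

290, 75.86


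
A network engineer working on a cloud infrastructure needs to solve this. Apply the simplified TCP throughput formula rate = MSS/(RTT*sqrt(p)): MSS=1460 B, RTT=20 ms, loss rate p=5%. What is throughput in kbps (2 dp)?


Given: MSS = 1460 bytes, RTT = 20 ms, loss = 5%
RTT in seconds = 20 / 1000 = 0.02
Loss rate = 5% = 0.05
sqrt(loss) = sqrt(0.05) = 0.223606797750
Throughput (bytes/s) = 1460 / (0.02 * 0.223606797750) = 326465.9247
Throughput (kbps) = 326465.9247 * 8 / 1000 = 2611.727398 -> 2611.73 kbps (2 dp)

2611.73


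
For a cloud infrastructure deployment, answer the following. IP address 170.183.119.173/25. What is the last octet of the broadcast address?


Given: IP = 170.183.119.173, prefix = /25
Host bits = 32 - 25 = 7
Network last octet = 173 AND mask = 128
Host part size = 2^7 - 1 = 127
Broadcast last octet = 128 OR 127 = 255

255


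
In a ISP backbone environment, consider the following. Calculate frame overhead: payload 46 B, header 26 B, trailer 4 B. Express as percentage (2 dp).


Given: payload = 46 B, header = 26 B, trailer = 4 B
Overhead bytes = header + trailer = 26 + 4 = 30
Total frame = payload + overhead = 46 + 30 = 76
Overhead % = 30 / 76 * 100 = 39.4737% -> 39.47% (2 dp)

39.47


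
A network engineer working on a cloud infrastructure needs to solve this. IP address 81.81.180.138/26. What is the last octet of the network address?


Given: IP = 81.81.180.138, prefix = /26
Subnet mask = 255.255.255.192
Last octet of IP: 138
Last octet of mask: 192
Network last octet = 138 AND 192 = 128

128


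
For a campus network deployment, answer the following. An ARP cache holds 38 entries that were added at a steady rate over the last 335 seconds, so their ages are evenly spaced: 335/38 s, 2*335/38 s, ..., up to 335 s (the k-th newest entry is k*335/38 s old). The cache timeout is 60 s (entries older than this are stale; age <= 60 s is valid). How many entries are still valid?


Ages are k * 335/38 s for k = 1..38 (spacing = 8.8158 s).
Entry k is valid iff k * 335/38 <= 60 iff k <= 38 * 60 / 335 = 6.8060
n_valid = floor(6.8060) = 6
(n_stale = 38 - 6 = 32)

6


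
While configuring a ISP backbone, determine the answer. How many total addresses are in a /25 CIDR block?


Given: CIDR prefix /25
Host bits = 32 - 25 = 7
Total addresses = 2^7 = 128

128


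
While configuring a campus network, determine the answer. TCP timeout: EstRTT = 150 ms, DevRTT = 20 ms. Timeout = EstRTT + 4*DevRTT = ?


Given: EstRTT = 150 ms, DevRTT = 20 ms
Timeout = EstRTT + 4 * DevRTT
4 * DevRTT = 4 * 20 = 80
Timeout = 150 + 80 = 230 ms

230


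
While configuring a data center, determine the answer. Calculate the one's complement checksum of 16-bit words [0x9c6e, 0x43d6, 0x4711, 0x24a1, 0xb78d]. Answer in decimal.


Given words: [0x9c6e, 0x43d6, 0x4711, 0x24a1, 0xb78d]
Step 1: Sum all words
Raw sum = 40046 + 17366 + 18193 + 9377 + 46989 = 131971
Step 2: Fold carry: (899 + 2) = 901
One's complement = ~901 & 0xFFFF = 64634

64634


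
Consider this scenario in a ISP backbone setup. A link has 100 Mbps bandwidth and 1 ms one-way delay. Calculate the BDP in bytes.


Given: bandwidth = 100 Mbps, delay = 1 ms
BDP in bits = 100 * 10^6 * 1 / 1000
BDP in bits = 100000
BDP in bytes = 100000 / 8 = 12500

12500


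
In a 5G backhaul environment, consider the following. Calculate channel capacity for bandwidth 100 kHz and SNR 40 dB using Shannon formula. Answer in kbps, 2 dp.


Given: B = 100 kHz, SNR = 40 dB
SNR linear = 10^(40/10) = 10000
1 + SNR = 10001
log2(10001) = 13.2878566418
C = 100 * 1000 * 13.2878566418 = 1328785.6642 bps
C = 1328.785664 kbps -> 1328.79 kbps (2 dp)

1328.79


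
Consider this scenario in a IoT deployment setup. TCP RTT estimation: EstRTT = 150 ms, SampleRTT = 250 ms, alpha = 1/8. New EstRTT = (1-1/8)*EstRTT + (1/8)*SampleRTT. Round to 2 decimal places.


Given: EstRTT = 150 ms, SampleRTT = 250 ms, alpha = 1/8
New EstRTT = (1 - alpha) * EstRTT + alpha * SampleRTT
(7/8) * 150 = 131.25
(1/8) * 250 = 31.25
New EstRTT = 131.25 + 31.25 = 162.5 ms -> 162.50 ms (2 dp)

162.50


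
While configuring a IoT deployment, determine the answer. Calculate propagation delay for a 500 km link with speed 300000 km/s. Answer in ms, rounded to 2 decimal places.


Given: distance = 500 km, speed = 300000 km/s
Delay = distance / speed = 500 / 300000 seconds
Delay in ms = 500 * 1000 / 300000
Delay = 1.6667 ms
Rounded to 2 dp = 1.67 ms

1.67


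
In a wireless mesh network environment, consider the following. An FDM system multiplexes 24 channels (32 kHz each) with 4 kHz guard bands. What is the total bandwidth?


Given: 24 channels, 32 kHz each, guard = 4 kHz
Channel bandwidth = 24 * 32 = 768 kHz
Guard bands = 23 gaps * 4 kHz = 92 kHz
Total = 768 + 92 = 860 kHz

860


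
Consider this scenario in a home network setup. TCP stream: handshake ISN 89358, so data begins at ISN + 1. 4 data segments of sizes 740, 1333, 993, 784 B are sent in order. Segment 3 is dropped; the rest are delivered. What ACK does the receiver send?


SYN uses sequence number 89358; first data byte = ISN + 1 = 89359.
Segment 1: SEQ = 89359, len = 740 B, covers [89359, 90098]
Segment 2: SEQ = 90099, len = 1333 B, covers [90099, 91431]
Segment 3: SEQ = 91432, len = 993 B, covers [91432, 92424] [LOST]
Segment 4: SEQ = 92425, len = 784 B, covers [92425, 93208]
In-order data received: bytes [89359, 91431] (segments 1..2).
Segment 3 missing -> gap begins at byte 91432; later segments buffered out of order.
Cumulative ACK = next expected in-order byte = 89359 + 740 + 1333 = 91432

91432


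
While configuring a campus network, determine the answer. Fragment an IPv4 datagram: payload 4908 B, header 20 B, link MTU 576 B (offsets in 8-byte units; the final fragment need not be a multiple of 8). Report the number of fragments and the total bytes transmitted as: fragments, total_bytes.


Max data per non-final fragment = floor((MTU - header)/8)*8 = floor((576 - 20)/8)*8 = floor(556/8)*8 = 552 B
Final fragment needs no 8-byte alignment: it can carry up to MTU - header = 556 B
Non-final fragments needed = ceil((payload - 556) / 552) = ceil(4352/552) = ceil(7.8841) = 8
Number of fragments = 8 + 1 = 9
Fragment sizes (data): 8 * 552 B + 492 B (last, 492 <= 556 OK)
Total bytes sent = payload + n_frags * header = 4908 + 9*20 = 4908 + 180 = 5088 B

9, 5088


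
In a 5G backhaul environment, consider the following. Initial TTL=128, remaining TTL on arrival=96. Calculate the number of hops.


Given: initial TTL = 128, received TTL = 96
Hops = initial TTL - received TTL
Hops = 128 - 96 = 32

32


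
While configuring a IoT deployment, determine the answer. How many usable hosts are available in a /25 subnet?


Given: subnet mask /25
Host bits = 32 - 25 = 7
Total addresses = 2^7 = 128
Usable hosts = 128 - 2 (network + broadcast) = 126

126


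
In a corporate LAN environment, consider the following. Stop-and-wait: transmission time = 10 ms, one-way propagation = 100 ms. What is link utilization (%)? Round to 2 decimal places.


Given: Ttrans = 10 ms, Tprop = 100 ms
RTT = 2 * Tprop = 2 * 100 = 200 ms
U = Ttrans / (Ttrans + RTT)
U = 10 / (10 + 200)
U = 10 / 210 = 0.047619
U% = 4.76%

4.76


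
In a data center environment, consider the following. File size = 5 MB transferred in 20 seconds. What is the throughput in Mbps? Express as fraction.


Given: file = 5 MB, time = 20 s
File in Mb = 5 * 8 = 40 Mb
Throughput = 40 / 20 Mbps
Throughput = 2 Mbps

2


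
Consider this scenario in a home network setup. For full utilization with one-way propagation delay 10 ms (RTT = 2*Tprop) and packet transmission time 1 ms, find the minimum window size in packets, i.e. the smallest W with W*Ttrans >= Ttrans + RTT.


Given: Ttrans = 1 ms, RTT = 20 ms (= 2 * Tprop, Tprop = 10 ms)
Time until first ACK returns = Ttrans + RTT = 1 + 20 = 21 ms
Need W * Ttrans >= Ttrans + RTT  ->  W >= (Ttrans + RTT) / Ttrans
(Ttrans + RTT) / Ttrans = 21 / 1 = 21
W_min = ceil(21) = 21

21


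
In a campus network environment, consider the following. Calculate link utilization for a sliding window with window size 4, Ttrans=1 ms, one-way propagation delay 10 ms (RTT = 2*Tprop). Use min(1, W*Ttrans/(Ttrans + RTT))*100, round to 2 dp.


Given: W = 4, Ttrans = 1 ms, RTT = 20 ms (= 2 * Tprop, Tprop = 10 ms)
Cycle time = Ttrans + RTT = 1 + 20 = 21 ms (first packet sent until its ACK returns)
W * Ttrans = 4 * 1 = 4 ms of sending per cycle
W * Ttrans / (Ttrans + RTT) = 4 / 21 = 0.190476
U = min(1, 0.190476) = 0.190476
U% = 19.05%

19.05


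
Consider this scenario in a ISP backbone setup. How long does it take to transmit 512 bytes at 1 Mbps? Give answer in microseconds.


Given: packet = 512 bytes, bandwidth = 1 Mbps
Packet in bits = 512 * 8 = 4096 bits
Bandwidth = 1 * 10^6 = 1000000 bps
Time = 4096 / 1000000 seconds
Time in us = 4096 * 10^6 / 1000000 = 4096

4096


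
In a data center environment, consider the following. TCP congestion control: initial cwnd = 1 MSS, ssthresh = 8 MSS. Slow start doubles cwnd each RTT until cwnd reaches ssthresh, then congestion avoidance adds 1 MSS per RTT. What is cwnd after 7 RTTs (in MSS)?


RTT 0: cwnd = 1 MSS (initial)
RTT 1: cwnd = 2 MSS (slow start, doubled)
RTT 2: cwnd = 4 MSS (slow start, doubled)
RTT 3: cwnd = 8 MSS (slow start, doubled)
RTT 4: cwnd = 9 MSS (congestion avoidance, +1)
RTT 5: cwnd = 10 MSS (congestion avoidance, +1)
RTT 6: cwnd = 11 MSS (congestion avoidance, +1)
RTT 7: cwnd = 12 MSS (congestion avoidance, +1)

12


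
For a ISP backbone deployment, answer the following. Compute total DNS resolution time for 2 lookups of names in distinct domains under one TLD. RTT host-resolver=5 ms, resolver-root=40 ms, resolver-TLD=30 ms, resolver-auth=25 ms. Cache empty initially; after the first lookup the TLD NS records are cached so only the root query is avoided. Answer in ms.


Lookup 1 (cold cache): local + root + TLD + auth = 5 + 40 + 30 + 25 = 100 ms
Lookups 2..2 (TLD NS cached -> skip root; new domain -> still ask TLD and auth): local + TLD + auth = 5 + 30 + 25 = 60 ms each
Remaining 1 lookups: 1 * 60 = 60 ms
Total = 100 + 60 = 160 ms

160


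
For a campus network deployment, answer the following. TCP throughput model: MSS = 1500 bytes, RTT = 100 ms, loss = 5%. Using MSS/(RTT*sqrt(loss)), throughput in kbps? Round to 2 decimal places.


Given: MSS = 1500 bytes, RTT = 100 ms, loss = 5%
RTT in seconds = 100 / 1000 = 0.1
Loss rate = 5% = 0.05
sqrt(loss) = sqrt(0.05) = 0.223606797750
Throughput (bytes/s) = 1500 / (0.1 * 0.223606797750) = 67082.0393
Throughput (kbps) = 67082.0393 * 8 / 1000 = 536.656315 -> 536.66 kbps (2 dp)

536.66


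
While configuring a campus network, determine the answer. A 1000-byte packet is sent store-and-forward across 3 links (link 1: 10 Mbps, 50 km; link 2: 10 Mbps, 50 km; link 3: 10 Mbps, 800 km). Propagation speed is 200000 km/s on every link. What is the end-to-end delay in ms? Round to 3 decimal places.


Packet = 1000 bytes = 8000 bits. Store-and-forward: sum (t_trans + t_prop) per link.
Link 1: t_trans = 8000/(10*10^6) s = 0.8000 ms; t_prop = 50/200000 s = 0.2500 ms; subtotal = 1.0500 ms
Link 2: t_trans = 8000/(10*10^6) s = 0.8000 ms; t_prop = 50/200000 s = 0.2500 ms; subtotal = 1.0500 ms
Link 3: t_trans = 8000/(10*10^6) s = 0.8000 ms; t_prop = 800/200000 s = 4.0000 ms; subtotal = 4.8000 ms
End-to-end = 1.0500 + 1.0500 + 4.8000 = 6.9000 ms -> 6.900 ms (3 dp)

6.900


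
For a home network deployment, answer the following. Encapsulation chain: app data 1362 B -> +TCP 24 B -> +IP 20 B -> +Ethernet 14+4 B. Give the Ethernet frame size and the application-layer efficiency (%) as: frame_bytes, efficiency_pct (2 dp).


TCP segment = 1362 + 24 = 1386 B
IP packet = 1386 + 20 = 1406 B
Ethernet frame = 1406 + 14 + 4 = 1424 B
Efficiency = app / frame = 1362 / 1424 = 0.956461 = 95.6461% -> 95.65% (2 dp)

1424, 95.65


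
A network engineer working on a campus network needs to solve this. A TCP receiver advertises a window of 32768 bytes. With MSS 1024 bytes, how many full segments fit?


Given: RWND = 32768 bytes, MSS = 1024 bytes
Full segments = floor(RWND / MSS)
Full segments = floor(32768 / 1024)
Full segments = floor(32.0) = 32

32


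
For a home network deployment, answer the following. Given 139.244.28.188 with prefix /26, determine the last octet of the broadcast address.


Given: IP = 139.244.28.188, prefix = /26
Host bits = 32 - 26 = 6
Network last octet = 188 AND mask = 128
Host part size = 2^6 - 1 = 63
Broadcast last octet = 128 OR 63 = 191

191


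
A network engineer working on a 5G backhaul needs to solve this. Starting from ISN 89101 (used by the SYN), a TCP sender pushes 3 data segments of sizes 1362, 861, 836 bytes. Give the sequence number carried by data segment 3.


The SYN occupies sequence number ISN = 89101, so the first data byte is ISN + 1 = 89102.
SEQ of data segment i = (ISN + 1) + sum of payload sizes of segments 1..i-1.
Segment 1: SEQ = 89102, payload = 1362 bytes
Segment 2: SEQ = 90464, payload = 861 bytes
Segment 3: SEQ = 91325, payload = 836 bytes
SEQ of segment 3 = 89102 + 1362 + 861 = 91325

91325


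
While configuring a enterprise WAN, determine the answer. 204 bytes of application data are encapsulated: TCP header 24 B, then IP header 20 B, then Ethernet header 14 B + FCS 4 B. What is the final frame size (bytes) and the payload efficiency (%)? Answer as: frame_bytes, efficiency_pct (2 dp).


TCP segment = 204 + 24 = 228 B
IP packet = 228 + 20 = 248 B
Ethernet frame = 248 + 14 + 4 = 266 B
Efficiency = app / frame = 204 / 266 = 0.766917 = 76.6917% -> 76.69% (2 dp)

266, 76.69


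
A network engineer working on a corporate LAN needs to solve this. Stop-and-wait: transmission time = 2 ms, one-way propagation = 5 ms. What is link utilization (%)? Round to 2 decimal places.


Given: Ttrans = 2 ms, Tprop = 5 ms
RTT = 2 * Tprop = 2 * 5 = 10 ms
U = Ttrans / (Ttrans + RTT)
U = 2 / (2 + 10)
U = 2 / 12 = 0.166667
U% = 16.67%

16.67


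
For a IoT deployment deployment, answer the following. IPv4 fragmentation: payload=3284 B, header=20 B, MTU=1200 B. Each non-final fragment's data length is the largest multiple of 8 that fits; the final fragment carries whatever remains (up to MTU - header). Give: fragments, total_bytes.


Max data per non-final fragment = floor((MTU - header)/8)*8 = floor((1200 - 20)/8)*8 = floor(1180/8)*8 = 1176 B
Final fragment needs no 8-byte alignment: it can carry up to MTU - header = 1180 B
Non-final fragments needed = ceil((payload - 1180) / 1176) = ceil(2104/1176) = ceil(1.7891) = 2
Number of fragments = 2 + 1 = 3
Fragment sizes (data): 2 * 1176 B + 932 B (last, 932 <= 1180 OK)
Total bytes sent = payload + n_frags * header = 3284 + 3*20 = 3284 + 60 = 3344 B

3, 3344


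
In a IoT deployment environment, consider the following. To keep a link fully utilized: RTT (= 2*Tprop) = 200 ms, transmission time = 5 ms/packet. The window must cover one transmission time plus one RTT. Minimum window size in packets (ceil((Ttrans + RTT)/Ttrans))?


Given: Ttrans = 5 ms, RTT = 200 ms (= 2 * Tprop, Tprop = 100 ms)
Time until first ACK returns = Ttrans + RTT = 5 + 200 = 205 ms
Need W * Ttrans >= Ttrans + RTT  ->  W >= (Ttrans + RTT) / Ttrans
(Ttrans + RTT) / Ttrans = 205 / 5 = 41
W_min = ceil(41) = 41

41
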